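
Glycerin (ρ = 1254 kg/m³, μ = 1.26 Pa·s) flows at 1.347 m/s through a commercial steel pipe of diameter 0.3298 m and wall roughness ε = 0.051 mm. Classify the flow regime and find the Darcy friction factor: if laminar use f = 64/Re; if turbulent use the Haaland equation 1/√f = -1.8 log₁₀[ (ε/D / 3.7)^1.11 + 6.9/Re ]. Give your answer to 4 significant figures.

Re = ρVD/μ = 1254·1.347·0.3298/1.26 = 442.1.
Re < 2300 → laminar, so f = 64/Re = 0.1448 (roughness is irrelevant in laminar flow).

f ≈ 0.1448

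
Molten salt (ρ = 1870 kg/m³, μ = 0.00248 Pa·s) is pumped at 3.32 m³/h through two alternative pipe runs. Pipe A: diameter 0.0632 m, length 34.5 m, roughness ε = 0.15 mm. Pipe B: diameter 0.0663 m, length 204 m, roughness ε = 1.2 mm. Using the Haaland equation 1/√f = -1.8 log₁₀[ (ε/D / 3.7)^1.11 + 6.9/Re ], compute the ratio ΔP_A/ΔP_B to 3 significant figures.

Pipe A: V = Q/A = 0.0009222/0.003137 = 0.294 m/s; Re = 1.401e+04; ε/D = 0.00237; Haaland → f = 0.03193; ΔP_A = f(L/D)(ρV²/2) = 1409 Pa.
Pipe B: V = Q/A = 0.0009222/0.003452 = 0.2671 m/s; Re = 1.335e+04; ε/D = 0.0181; Haaland → f = 0.04981; ΔP_B = f(L/D)(ρV²/2) = 1.023e+04 Pa.
ΔP_A/ΔP_B = 1409/1.023e+04 = 0.138.

ΔP_A/ΔP_B ≈ 0.138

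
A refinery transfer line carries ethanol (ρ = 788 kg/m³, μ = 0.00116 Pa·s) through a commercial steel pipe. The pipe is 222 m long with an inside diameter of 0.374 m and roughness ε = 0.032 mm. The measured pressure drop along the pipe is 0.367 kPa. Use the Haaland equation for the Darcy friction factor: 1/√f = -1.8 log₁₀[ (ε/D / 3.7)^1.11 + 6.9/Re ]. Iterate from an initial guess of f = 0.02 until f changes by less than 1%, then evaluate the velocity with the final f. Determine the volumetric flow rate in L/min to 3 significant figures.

Q ≈ 1870 L/min

Rearranging Darcy-Weisbach: V = √(2·ΔP·D/(f·L·ρ)). With ε/D = 3.2e-05/0.374 = 8.56e-05, iterate starting from f = 0.02:
  f = 0.02 → V = √(2·367·0.374/(0.02·222·788)) = 0.2801 m/s; Re = ρVD/μ = 7.117e+04; f → 0.01946
  f = 0.01946 → V = 0.284 m/s; Re = 7.215e+04; f → 0.01941
Converged (Δf/f < 1%). With the final f = 0.01941: V = √(2·367·0.374/(0.01941·222·788)) = 0.2844 m/s.
Q = V·A = 0.2844·(π/4·0.374²) = 0.03124 m³/s = 1870 L/min.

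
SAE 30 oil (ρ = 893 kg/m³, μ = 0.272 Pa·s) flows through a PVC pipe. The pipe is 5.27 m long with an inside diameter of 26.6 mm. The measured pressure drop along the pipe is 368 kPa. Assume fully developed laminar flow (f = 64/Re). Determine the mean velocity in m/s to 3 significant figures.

V ≈ 5.68 m/s

For laminar flow, f = 64/Re with Re = ρVD/μ, so Darcy-Weisbach reduces to ΔP = 32μLV/D². Solving for V: V = ΔP·D²/(32μL) = 3.68e+05·(0.0266)²/(32·0.272·5.27) = 5.677 m/s.
Check: Re = ρVD/μ = 893·5.677·0.0266/0.272 = 495.7 < 2300, so the laminar assumption holds.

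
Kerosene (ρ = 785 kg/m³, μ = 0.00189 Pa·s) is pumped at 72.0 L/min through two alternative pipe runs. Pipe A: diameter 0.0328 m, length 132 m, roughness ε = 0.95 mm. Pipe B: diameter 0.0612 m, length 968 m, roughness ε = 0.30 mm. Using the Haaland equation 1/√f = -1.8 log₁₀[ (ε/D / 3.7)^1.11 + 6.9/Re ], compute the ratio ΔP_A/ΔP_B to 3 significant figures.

Pipe A: V = Q/A = 0.0012/0.000845 = 1.42 m/s; Re = 1.935e+04; ε/D = 0.029; Haaland → f = 0.05806; ΔP_A = f(L/D)(ρV²/2) = 1.85e+05 Pa.
Pipe B: V = Q/A = 0.0012/0.002942 = 0.4079 m/s; Re = 1.037e+04; ε/D = 0.0049; Haaland → f = 0.03709; ΔP_B = f(L/D)(ρV²/2) = 3.832e+04 Pa.
ΔP_A/ΔP_B = 1.85e+05/3.832e+04 = 4.83.

ΔP_A/ΔP_B ≈ 4.83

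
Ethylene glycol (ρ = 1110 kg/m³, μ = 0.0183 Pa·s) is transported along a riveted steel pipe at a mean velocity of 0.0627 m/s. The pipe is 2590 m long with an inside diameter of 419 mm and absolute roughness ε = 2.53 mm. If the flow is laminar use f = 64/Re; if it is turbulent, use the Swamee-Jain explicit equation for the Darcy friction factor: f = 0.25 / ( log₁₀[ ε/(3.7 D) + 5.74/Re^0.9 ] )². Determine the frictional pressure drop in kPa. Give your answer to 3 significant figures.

Reynolds number Re = ρVD/μ = 1110 · 0.0627 · 0.419 / 0.0183 = 1594.
Re < 2300 → laminar flow, so f = 64/Re = 64/1594 = 0.04016 (the turbulent correlation is not needed).
Darcy-Weisbach: ΔP = f(L/D)(ρV²/2) = 0.04016·(2590/0.419)·(1110·0.0627²/2) = 0.04016·6181·2.182 = 541.7 Pa.
ΔP = 541.7 Pa = 0.542 kPa.

ΔP ≈ 0.542 kPa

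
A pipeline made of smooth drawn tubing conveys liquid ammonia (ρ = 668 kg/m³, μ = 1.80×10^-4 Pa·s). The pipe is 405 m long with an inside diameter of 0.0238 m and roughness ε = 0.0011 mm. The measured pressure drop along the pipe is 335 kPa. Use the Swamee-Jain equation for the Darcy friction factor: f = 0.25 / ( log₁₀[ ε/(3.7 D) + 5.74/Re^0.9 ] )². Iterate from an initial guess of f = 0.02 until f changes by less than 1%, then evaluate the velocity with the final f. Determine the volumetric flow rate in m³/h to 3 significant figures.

Rearranging Darcy-Weisbach: V = √(2·ΔP·D/(f·L·ρ)). With ε/D = 1.1e-06/0.0238 = 4.62e-05, iterate starting from f = 0.02:
  f = 0.02 → V = √(2·3.35e+05·0.0238/(0.02·405·668)) = 1.717 m/s; Re = ρVD/μ = 1.516e+05; f → 0.01676
  f = 0.01676 → V = 1.875 m/s; Re = 1.656e+05; f → 0.01649
  f = 0.01649 → V = 1.891 m/s; Re = 1.67e+05; f → 0.01647
Converged (Δf/f < 1%). With the final f = 0.01647: V = √(2·3.35e+05·0.0238/(0.01647·405·668)) = 1.892 m/s.
Q = V·A = 1.892·(π/4·0.0238²) = 0.0008417 m³/s = 3.03 m³/h.

Q ≈ 3.03 m³/h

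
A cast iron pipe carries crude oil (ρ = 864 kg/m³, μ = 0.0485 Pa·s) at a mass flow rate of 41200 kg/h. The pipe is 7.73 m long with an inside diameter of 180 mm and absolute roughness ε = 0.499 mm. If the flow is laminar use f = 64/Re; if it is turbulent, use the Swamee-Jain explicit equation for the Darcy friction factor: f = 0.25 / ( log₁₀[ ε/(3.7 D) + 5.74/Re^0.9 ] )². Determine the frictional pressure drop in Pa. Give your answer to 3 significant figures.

ΔP ≈ 193 Pa

ṁ = 41200 kg/h = 41200/3600 = 11.44 kg/s.
A = πD²/4 = π(0.18)²/4 = 0.02545 m²; mean velocity V = ṁ/(ρA) = 11.44/(864 · 0.02545) = 0.5205 m/s.
Reynolds number Re = ρVD/μ = 864 · 0.5205 · 0.18 / 0.0485 = 1669.
Re < 2300 → laminar flow, so f = 64/Re = 64/1669 = 0.03834 (the turbulent correlation is not needed).
Darcy-Weisbach: ΔP = f(L/D)(ρV²/2) = 0.03834·(7.73/0.18)·(864·0.5205²/2) = 0.03834·42.94·117.1 = 192.7 Pa.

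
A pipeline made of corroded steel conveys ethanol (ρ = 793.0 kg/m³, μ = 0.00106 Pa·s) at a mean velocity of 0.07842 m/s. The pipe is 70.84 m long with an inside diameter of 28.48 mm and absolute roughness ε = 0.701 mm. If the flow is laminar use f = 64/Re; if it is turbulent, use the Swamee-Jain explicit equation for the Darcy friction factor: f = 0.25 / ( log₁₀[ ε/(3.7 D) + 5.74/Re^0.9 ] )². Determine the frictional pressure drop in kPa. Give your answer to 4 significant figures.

ΔP ≈ 0.2323 kPa

Reynolds number Re = ρVD/μ = 793 · 0.07842 · 0.02848 / 0.00106 = 1671.
Re < 2300 → laminar flow, so f = 64/Re = 64/1671 = 0.0383 (the turbulent correlation is not needed).
Darcy-Weisbach: ΔP = f(L/D)(ρV²/2) = 0.0383·(70.84/0.02848)·(793·0.07842²/2) = 0.0383·2487·2.438 = 232.3 Pa.
ΔP = 232.3 Pa = 0.2323 kPa.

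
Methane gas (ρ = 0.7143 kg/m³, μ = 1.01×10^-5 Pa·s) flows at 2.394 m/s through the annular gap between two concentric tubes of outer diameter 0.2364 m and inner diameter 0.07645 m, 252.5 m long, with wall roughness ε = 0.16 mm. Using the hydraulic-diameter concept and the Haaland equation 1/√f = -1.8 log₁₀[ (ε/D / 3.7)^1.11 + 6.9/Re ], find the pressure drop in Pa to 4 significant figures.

ΔP ≈ 84.35 Pa

Hydraulic diameter D_h = 4A/P = D_o - D_i = 0.2364 - 0.07645 = 0.1599 m.
Re = ρVD_h/μ = 0.7143·2.394·0.1599/1.01e-05 = 2.708e+04.
ε/D_h = 0.00016/0.1599 = 0.001; Haaland gives 1/√f = -1.8 log₁₀[0.00011+0.000255] = 6.189, so f = 0.0261.
ΔP = f(L/D_h)(ρV²/2) = 0.0261·252.5/0.1599·2.047 = 84.35 Pa.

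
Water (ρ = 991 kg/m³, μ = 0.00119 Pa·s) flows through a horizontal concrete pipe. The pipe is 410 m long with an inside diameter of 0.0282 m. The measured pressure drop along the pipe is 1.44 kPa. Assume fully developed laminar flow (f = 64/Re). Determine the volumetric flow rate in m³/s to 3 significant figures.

Q ≈ 4.58×10^-5 m³/s

For laminar flow, f = 64/Re with Re = ρVD/μ, so Darcy-Weisbach reduces to ΔP = 32μLV/D². Solving for V: V = ΔP·D²/(32μL) = 1440·(0.0282)²/(32·0.00119·410) = 0.07335 m/s.
Check: Re = ρVD/μ = 991·0.07335·0.0282/0.00119 = 1722 < 2300, so the laminar assumption holds.
Q = V·A = 0.07335·(π/4·0.0282²) = 4.581e-05 m³/s = 4.58×10^-5 m³/s.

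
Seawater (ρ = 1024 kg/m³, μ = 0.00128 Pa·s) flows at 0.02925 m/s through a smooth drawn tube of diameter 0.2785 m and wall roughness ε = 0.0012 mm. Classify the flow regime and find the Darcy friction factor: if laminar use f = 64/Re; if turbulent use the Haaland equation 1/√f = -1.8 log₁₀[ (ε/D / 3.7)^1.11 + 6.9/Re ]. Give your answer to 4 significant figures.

Re = ρVD/μ = 1024·0.02925·0.2785/0.00128 = 6517.
Re > 4000 → turbulent. ε/D = 1.2e-06/0.2785 = 4.31e-06; Haaland: 1/√f = -1.8 log₁₀[2.59e-07 + 0.00106] = 5.355, so f = 0.03487.

f ≈ 0.03487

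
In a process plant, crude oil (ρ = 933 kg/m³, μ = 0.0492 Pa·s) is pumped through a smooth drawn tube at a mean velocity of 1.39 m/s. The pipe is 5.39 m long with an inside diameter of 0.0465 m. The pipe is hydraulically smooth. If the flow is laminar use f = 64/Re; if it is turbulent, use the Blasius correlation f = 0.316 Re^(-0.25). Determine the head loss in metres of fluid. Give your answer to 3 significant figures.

h_f ≈ 0.596 m

Reynolds number Re = ρVD/μ = 933 · 1.39 · 0.0465 / 0.0492 = 1226.
Re < 2300 → laminar flow, so f = 64/Re = 64/1226 = 0.05222 (the turbulent correlation is not needed).
Darcy-Weisbach: ΔP = f(L/D)(ρV²/2) = 0.05222·(5.39/0.0465)·(933·1.39²/2) = 0.05222·115.9·901.3 = 5455 Pa.
Head loss h_f = ΔP/(ρg) = 5455/(933·9.81) = 0.596 m.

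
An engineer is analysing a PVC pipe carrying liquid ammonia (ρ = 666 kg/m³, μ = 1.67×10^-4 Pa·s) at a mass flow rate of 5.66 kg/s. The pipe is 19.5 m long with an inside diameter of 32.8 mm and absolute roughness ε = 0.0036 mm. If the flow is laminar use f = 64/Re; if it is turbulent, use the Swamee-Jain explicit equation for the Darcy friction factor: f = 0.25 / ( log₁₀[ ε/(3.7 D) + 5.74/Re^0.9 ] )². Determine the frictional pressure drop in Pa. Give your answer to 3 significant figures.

ΔP ≈ 268000 Pa

A = πD²/4 = π(0.0328)²/4 = 0.000845 m²; mean velocity V = ṁ/(ρA) = 5.66/(666 · 0.000845) = 10.06 m/s.
Reynolds number Re = ρVD/μ = 666 · 10.06 · 0.0328 / 0.000167 = 1.316e+06.
Re > 4000 → turbulent. Relative roughness ε/D = 3.6e-06/0.0328 = 0.00011. Swamee-Jain: f = 0.25/(log₁₀[0.00011/3.7 + 5.74/1.316e+06^0.9])² = 0.25/(log₁₀[2.97e-05 + 1.79e-05])² = 0.25/(-4.323)² = 0.01338.
Darcy-Weisbach: ΔP = f(L/D)(ρV²/2) = 0.01338·(19.5/0.0328)·(666·10.06²/2) = 0.01338·594.5·3.369e+04 = 2.679e+05 Pa.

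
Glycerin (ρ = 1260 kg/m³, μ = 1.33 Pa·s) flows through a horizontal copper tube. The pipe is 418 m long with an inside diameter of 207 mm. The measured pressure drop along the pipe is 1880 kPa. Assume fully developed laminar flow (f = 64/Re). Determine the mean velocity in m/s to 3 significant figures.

For laminar flow, f = 64/Re with Re = ρVD/μ, so Darcy-Weisbach reduces to ΔP = 32μLV/D². Solving for V: V = ΔP·D²/(32μL) = 1.88e+06·(0.207)²/(32·1.33·418) = 4.528 m/s.
Check: Re = ρVD/μ = 1260·4.528·0.207/1.33 = 888 < 2300, so the laminar assumption holds.

V ≈ 4.53 m/s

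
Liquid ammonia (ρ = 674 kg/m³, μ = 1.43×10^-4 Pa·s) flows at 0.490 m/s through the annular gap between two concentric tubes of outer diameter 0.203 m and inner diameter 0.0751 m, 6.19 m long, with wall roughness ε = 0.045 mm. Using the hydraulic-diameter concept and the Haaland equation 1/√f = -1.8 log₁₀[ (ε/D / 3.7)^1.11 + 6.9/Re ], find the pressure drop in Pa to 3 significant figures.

ΔP ≈ 67.3 Pa

Hydraulic diameter D_h = 4A/P = D_o - D_i = 0.203 - 0.0751 = 0.1279 m.
Re = ρVD_h/μ = 674·0.49·0.1279/0.000143 = 2.954e+05.
ε/D_h = 4.5e-05/0.1279 = 0.000352; Haaland gives 1/√f = -1.8 log₁₀[3.43e-05+2.34e-05] = 7.63, so f = 0.01718.
ΔP = f(L/D_h)(ρV²/2) = 0.01718·6.19/0.1279·80.91 = 67.27 Pa.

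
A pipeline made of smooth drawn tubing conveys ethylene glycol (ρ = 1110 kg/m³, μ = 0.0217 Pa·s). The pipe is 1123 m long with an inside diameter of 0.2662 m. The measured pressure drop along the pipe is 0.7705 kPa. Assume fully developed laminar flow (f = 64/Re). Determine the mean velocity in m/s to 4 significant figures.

For laminar flow, f = 64/Re with Re = ρVD/μ, so Darcy-Weisbach reduces to ΔP = 32μLV/D². Solving for V: V = ΔP·D²/(32μL) = 770.5·(0.2662)²/(32·0.0217·1123) = 0.07002 m/s.
Check: Re = ρVD/μ = 1110·0.07002·0.2662/0.0217 = 953.4 < 2300, so the laminar assumption holds.

V ≈ 0.07002 m/s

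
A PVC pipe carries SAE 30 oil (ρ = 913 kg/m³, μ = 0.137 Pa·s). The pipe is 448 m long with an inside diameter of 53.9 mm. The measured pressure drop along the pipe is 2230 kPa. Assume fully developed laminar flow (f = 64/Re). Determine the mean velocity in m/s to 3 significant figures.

V ≈ 3.30 m/s

For laminar flow, f = 64/Re with Re = ρVD/μ, so Darcy-Weisbach reduces to ΔP = 32μLV/D². Solving for V: V = ΔP·D²/(32μL) = 2.23e+06·(0.0539)²/(32·0.137·448) = 3.299 m/s.
Check: Re = ρVD/μ = 913·3.299·0.0539/0.137 = 1185 < 2300, so the laminar assumption holds.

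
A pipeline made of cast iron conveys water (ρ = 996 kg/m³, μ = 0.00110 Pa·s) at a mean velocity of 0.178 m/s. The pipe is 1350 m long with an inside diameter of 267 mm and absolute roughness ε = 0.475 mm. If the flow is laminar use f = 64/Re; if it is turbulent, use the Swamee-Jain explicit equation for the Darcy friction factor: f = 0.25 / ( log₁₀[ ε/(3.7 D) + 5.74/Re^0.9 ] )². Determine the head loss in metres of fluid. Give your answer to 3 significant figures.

h_f ≈ 0.218 m

Reynolds number Re = ρVD/μ = 996 · 0.178 · 0.267 / 0.0011 = 4.303e+04.
Re > 4000 → turbulent. Relative roughness ε/D = 0.000475/0.267 = 0.00178. Swamee-Jain: f = 0.25/(log₁₀[0.00178/3.7 + 5.74/4.303e+04^0.9])² = 0.25/(log₁₀[0.000481 + 0.000388])² = 0.25/(-3.061)² = 0.02668.
Darcy-Weisbach: ΔP = f(L/D)(ρV²/2) = 0.02668·(1350/0.267)·(996·0.178²/2) = 0.02668·5056·15.78 = 2128 Pa.
Head loss h_f = ΔP/(ρg) = 2128/(996·9.81) = 0.218 m.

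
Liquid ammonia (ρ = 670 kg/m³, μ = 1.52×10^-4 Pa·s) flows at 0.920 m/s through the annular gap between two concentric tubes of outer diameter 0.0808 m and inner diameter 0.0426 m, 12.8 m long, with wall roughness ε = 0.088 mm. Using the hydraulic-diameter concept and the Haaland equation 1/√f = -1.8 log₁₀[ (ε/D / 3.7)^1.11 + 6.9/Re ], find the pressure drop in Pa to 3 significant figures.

Hydraulic diameter D_h = 4A/P = D_o - D_i = 0.0808 - 0.0426 = 0.0382 m.
Re = ρVD_h/μ = 670·0.92·0.0382/0.000152 = 1.549e+05.
ε/D_h = 8.8e-05/0.0382 = 0.0023; Haaland gives 1/√f = -1.8 log₁₀[0.000276+4.45e-05] = 6.288, so f = 0.02529.
ΔP = f(L/D_h)(ρV²/2) = 0.02529·12.8/0.0382·283.5 = 2403 Pa.

ΔP ≈ 2400 Pa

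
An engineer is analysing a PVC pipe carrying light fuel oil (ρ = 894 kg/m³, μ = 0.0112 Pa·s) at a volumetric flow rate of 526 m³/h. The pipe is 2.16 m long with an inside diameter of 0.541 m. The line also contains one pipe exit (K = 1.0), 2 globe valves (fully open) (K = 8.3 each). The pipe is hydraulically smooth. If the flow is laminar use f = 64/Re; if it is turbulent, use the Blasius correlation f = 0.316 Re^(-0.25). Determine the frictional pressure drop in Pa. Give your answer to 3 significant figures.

ΔP ≈ 3200 Pa

Q = 526 m³/h = 526/3600 = 0.1461 m³/s.
Cross-sectional area A = πD²/4 = π(0.541)²/4 = 0.2299 m²; mean velocity V = Q/A = 0.1461/0.2299 = 0.6356 m/s.
Reynolds number Re = ρVD/μ = 894 · 0.6356 · 0.541 / 0.0112 = 2.745e+04.
Re > 4000 → turbulent. Smooth-pipe (Blasius): f = 0.316 Re^(-0.25) = 0.316/(2.745e+04)^0.25 = 0.02455.
Total minor-loss coefficient ΣK = 1·1 + 2·8.3 = 17.6.
ΔP = [f·L/D + ΣK]·(ρV²/2) = [0.02455·2.16/0.541 + 17.6]·(894·0.6356²/2) = [0.09802 + 17.6]·180.6 = 3196 Pa.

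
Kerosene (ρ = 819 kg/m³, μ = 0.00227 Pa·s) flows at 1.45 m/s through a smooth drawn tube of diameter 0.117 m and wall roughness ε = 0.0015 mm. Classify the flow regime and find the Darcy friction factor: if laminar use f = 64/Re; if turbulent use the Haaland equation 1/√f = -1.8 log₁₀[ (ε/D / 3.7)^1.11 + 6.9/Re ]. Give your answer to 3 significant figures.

Re = ρVD/μ = 819·1.45·0.117/0.00227 = 6.121e+04.
Re > 4000 → turbulent. ε/D = 1.5e-06/0.117 = 1.28e-05; Haaland: 1/√f = -1.8 log₁₀[8.69e-07 + 0.000113] = 7.1, so f = 0.01984.

f ≈ 0.0198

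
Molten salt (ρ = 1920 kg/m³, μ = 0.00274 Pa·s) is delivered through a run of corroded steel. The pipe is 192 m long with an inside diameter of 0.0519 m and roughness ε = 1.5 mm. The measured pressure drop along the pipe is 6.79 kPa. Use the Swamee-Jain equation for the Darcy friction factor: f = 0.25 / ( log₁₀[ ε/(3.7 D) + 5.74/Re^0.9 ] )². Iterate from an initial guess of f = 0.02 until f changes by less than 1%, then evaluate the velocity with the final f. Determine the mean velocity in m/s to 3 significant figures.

Rearranging Darcy-Weisbach: V = √(2·ΔP·D/(f·L·ρ)). With ε/D = 0.0015/0.0519 = 0.0289, iterate starting from f = 0.02:
  f = 0.02 → V = √(2·6790·0.0519/(0.02·192·1920)) = 0.3092 m/s; Re = ρVD/μ = 1.124e+04; f → 0.06004
  f = 0.06004 → V = 0.1784 m/s; Re = 6490; f → 0.06233
  f = 0.06233 → V = 0.1751 m/s; Re = 6369; f → 0.06243
Converged (Δf/f < 1%). With the final f = 0.06243: V = √(2·6790·0.0519/(0.06243·192·1920)) = 0.175 m/s.

V ≈ 0.175 m/s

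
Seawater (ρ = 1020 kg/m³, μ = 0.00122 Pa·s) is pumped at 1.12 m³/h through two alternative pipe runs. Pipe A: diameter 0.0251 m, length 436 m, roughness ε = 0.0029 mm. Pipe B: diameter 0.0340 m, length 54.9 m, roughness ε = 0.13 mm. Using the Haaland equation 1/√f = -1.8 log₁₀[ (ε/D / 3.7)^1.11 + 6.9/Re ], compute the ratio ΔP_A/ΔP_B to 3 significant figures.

Pipe A: V = Q/A = 0.0003111/0.0004948 = 0.6288 m/s; Re = 1.319e+04; ε/D = 0.000116; Haaland → f = 0.02881; ΔP_A = f(L/D)(ρV²/2) = 1.009e+05 Pa.
Pipe B: V = Q/A = 0.0003111/0.0009079 = 0.3427 m/s; Re = 9741; ε/D = 0.00382; Haaland → f = 0.03612; ΔP_B = f(L/D)(ρV²/2) = 3493 Pa.
ΔP_A/ΔP_B = 1.009e+05/3493 = 28.9.

ΔP_A/ΔP_B ≈ 28.9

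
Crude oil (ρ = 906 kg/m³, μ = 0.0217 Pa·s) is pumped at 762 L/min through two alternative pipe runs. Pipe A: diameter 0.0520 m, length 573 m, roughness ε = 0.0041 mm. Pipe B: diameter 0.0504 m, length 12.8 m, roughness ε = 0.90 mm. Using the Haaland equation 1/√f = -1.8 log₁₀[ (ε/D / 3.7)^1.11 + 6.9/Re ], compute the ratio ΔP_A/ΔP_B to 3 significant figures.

Pipe A: V = Q/A = 0.0127/0.002124 = 5.98 m/s; Re = 1.298e+04; ε/D = 7.88e-05; Haaland → f = 0.02888; ΔP_A = f(L/D)(ρV²/2) = 5.155e+06 Pa.
Pipe B: V = Q/A = 0.0127/0.001995 = 6.366 m/s; Re = 1.34e+04; ε/D = 0.0179; Haaland → f = 0.04958; ΔP_B = f(L/D)(ρV²/2) = 2.312e+05 Pa.
ΔP_A/ΔP_B = 5.155e+06/2.312e+05 = 22.3.

ΔP_A/ΔP_B ≈ 22.3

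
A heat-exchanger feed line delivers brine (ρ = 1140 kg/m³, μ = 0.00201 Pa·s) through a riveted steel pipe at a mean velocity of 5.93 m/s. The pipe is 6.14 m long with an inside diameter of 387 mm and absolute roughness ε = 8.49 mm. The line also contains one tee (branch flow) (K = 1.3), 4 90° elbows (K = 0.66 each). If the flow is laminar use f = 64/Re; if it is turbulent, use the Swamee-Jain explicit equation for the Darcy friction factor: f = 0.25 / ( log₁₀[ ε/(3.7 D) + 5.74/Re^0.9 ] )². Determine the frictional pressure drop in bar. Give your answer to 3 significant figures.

ΔP ≈ 0.950 bar

Reynolds number Re = ρVD/μ = 1140 · 5.93 · 0.387 / 0.00201 = 1.302e+06.
Re > 4000 → turbulent. Relative roughness ε/D = 0.00849/0.387 = 0.0219. Swamee-Jain: f = 0.25/(log₁₀[0.0219/3.7 + 5.74/1.302e+06^0.9])² = 0.25/(log₁₀[0.00593 + 1.8e-05])² = 0.25/(-2.226)² = 0.05047.
Total minor-loss coefficient ΣK = 1·1.3 + 4·0.66 = 3.94.
ΔP = [f·L/D + ΣK]·(ρV²/2) = [0.05047·6.14/0.387 + 3.94]·(1140·5.93²/2) = [0.8007 + 3.94]·2.004e+04 = 9.502e+04 Pa.
ΔP = 9.502e+04 Pa = 0.950 bar.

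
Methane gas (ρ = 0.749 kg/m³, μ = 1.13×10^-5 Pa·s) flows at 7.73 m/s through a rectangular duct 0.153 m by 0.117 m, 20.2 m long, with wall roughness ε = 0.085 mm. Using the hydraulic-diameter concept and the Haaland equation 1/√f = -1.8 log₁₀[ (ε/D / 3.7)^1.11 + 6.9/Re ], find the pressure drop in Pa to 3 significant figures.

ΔP ≈ 73.9 Pa

Hydraulic diameter D_h = 4A/P = 4·(0.153·0.117)/(2·(0.153+0.117)) = 0.0716/0.54 = 0.1326 m.
Re = ρVD_h/μ = 0.749·7.73·0.1326/1.13e-05 = 6.794e+04.
ε/D_h = 8.5e-05/0.1326 = 0.000641; Haaland gives 1/√f = -1.8 log₁₀[6.68e-05+0.000102] = 6.793, so f = 0.02167.
ΔP = f(L/D_h)(ρV²/2) = 0.02167·20.2/0.1326·22.38 = 73.88 Pa.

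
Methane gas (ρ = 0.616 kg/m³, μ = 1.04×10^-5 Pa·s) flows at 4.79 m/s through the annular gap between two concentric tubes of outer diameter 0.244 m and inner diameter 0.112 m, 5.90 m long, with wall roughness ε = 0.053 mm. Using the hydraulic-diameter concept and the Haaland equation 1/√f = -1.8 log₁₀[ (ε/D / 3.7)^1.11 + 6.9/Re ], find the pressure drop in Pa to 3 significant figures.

Hydraulic diameter D_h = 4A/P = D_o - D_i = 0.244 - 0.112 = 0.132 m.
Re = ρVD_h/μ = 0.616·4.79·0.132/1.04e-05 = 3.745e+04.
ε/D_h = 5.3e-05/0.132 = 0.000402; Haaland gives 1/√f = -1.8 log₁₀[3.98e-05+0.000184] = 6.57, so f = 0.02317.
ΔP = f(L/D_h)(ρV²/2) = 0.02317·5.9/0.132·7.067 = 7.319 Pa.

ΔP ≈ 7.32 Pa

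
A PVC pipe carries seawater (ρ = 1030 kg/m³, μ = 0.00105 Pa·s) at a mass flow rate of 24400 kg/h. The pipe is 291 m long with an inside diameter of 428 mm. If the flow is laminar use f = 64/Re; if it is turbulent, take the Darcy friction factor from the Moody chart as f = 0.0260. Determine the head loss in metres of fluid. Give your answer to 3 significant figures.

h_f ≈ 0.00188 m

ṁ = 24400 kg/h = 24400/3600 = 6.778 kg/s.
A = πD²/4 = π(0.428)²/4 = 0.1439 m²; mean velocity V = ṁ/(ρA) = 6.778/(1030 · 0.1439) = 0.04574 m/s.
Reynolds number Re = ρVD/μ = 1030 · 0.04574 · 0.428 / 0.00105 = 1.92e+04.
Re > 4000 → turbulent; use the Moody-chart value f = 0.0260.
Darcy-Weisbach: ΔP = f(L/D)(ρV²/2) = 0.026·(291/0.428)·(1030·0.04574²/2) = 0.026·679.9·1.077 = 19.04 Pa.
Head loss h_f = ΔP/(ρg) = 19.04/(1030·9.81) = 0.00188 m.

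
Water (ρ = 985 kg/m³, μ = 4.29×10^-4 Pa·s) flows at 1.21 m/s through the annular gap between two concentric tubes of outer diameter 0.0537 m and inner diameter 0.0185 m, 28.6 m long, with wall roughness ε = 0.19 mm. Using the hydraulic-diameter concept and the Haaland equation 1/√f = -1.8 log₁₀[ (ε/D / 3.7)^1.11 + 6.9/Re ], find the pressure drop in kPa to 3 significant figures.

ΔP ≈ 18.7 kPa

Hydraulic diameter D_h = 4A/P = D_o - D_i = 0.0537 - 0.0185 = 0.0352 m.
Re = ρVD_h/μ = 985·1.21·0.0352/0.000429 = 9.779e+04.
ε/D_h = 0.00019/0.0352 = 0.0054; Haaland gives 1/√f = -1.8 log₁₀[0.000711+7.06e-05] = 5.592, so f = 0.03197.
ΔP = f(L/D_h)(ρV²/2) = 0.03197·28.6/0.0352·721.1 = 1.873e+04 Pa.
ΔP = 18.7 kPa.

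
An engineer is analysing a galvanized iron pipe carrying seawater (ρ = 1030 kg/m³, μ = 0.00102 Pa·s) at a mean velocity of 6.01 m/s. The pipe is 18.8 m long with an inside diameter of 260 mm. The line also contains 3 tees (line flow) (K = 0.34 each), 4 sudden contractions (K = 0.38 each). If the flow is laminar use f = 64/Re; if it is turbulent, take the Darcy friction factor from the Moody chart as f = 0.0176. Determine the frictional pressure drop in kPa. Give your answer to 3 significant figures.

Reynolds number Re = ρVD/μ = 1030 · 6.01 · 0.26 / 0.00102 = 1.578e+06.
Re > 4000 → turbulent; use the Moody-chart value f = 0.0176.
Total minor-loss coefficient ΣK = 3·0.34 + 4·0.38 = 2.54.
ΔP = [f·L/D + ΣK]·(ρV²/2) = [0.0176·18.8/0.26 + 2.54]·(1030·6.01²/2) = [1.273 + 2.54]·1.86e+04 = 7.092e+04 Pa.
ΔP = 7.092e+04 Pa = 70.9 kPa.

ΔP ≈ 70.9 kPa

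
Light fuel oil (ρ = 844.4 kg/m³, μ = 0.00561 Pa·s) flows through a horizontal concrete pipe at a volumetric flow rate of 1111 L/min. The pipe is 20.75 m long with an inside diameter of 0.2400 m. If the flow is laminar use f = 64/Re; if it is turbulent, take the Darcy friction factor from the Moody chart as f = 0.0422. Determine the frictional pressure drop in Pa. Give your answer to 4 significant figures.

ΔP ≈ 258.1 Pa

Q = 1111 L/min = 1111/60000 = 0.01852 m³/s.
Cross-sectional area A = πD²/4 = π(0.24)²/4 = 0.04524 m²; mean velocity V = Q/A = 0.01852/0.04524 = 0.4093 m/s.
Reynolds number Re = ρVD/μ = 844.4 · 0.4093 · 0.24 / 0.00561 = 1.479e+04.
Re > 4000 → turbulent; use the Moody-chart value f = 0.0422.
Darcy-Weisbach: ΔP = f(L/D)(ρV²/2) = 0.0422·(20.75/0.24)·(844.4·0.4093²/2) = 0.0422·86.46·70.73 = 258.1 Pa.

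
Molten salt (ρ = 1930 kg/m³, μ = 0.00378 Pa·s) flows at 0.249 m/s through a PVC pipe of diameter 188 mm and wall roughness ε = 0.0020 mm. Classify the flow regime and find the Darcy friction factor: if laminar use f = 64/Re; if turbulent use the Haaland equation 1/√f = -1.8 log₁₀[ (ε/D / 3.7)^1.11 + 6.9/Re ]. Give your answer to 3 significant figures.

f ≈ 0.0246

Re = ρVD/μ = 1930·0.249·0.188/0.00378 = 2.39e+04.
Re > 4000 → turbulent. ε/D = 2e-06/0.188 = 1.06e-05; Haaland: 1/√f = -1.8 log₁₀[7.07e-07 + 0.000289] = 6.369, so f = 0.02465.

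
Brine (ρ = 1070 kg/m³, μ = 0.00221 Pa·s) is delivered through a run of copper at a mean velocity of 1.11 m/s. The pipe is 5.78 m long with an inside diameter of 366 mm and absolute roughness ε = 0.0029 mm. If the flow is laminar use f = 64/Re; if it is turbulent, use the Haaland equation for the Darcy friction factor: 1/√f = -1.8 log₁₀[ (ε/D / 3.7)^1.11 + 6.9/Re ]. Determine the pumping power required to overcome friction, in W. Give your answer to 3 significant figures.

P ≈ 19.0 W

Reynolds number Re = ρVD/μ = 1070 · 1.11 · 0.366 / 0.00221 = 1.967e+05.
Re > 4000 → turbulent. Relative roughness ε/D = 2.9e-06/0.366 = 7.92e-06. Haaland: 1/√f = -1.8 log₁₀[(7.92e-06/3.7)^1.11 + 6.9/1.967e+05] = -1.8 log₁₀[5.09e-07 + 3.51e-05] = 8.008, so f = 0.0156.
Darcy-Weisbach: ΔP = f(L/D)(ρV²/2) = 0.0156·(5.78/0.366)·(1070·1.11²/2) = 0.0156·15.79·659.2 = 162.3 Pa.
Q = V·A = 1.11·0.1052 = 0.1168 m³/s.
Pumping power P = QΔP = 0.1168·162.3 = 18.96 W = 19.0 W.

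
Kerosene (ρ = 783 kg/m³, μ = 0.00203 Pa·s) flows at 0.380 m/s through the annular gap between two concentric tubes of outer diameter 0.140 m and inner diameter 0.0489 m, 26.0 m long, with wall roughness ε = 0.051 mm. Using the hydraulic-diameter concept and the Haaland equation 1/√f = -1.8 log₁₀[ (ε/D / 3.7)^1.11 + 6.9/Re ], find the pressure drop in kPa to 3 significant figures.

Hydraulic diameter D_h = 4A/P = D_o - D_i = 0.14 - 0.0489 = 0.0911 m.
Re = ρVD_h/μ = 783·0.38·0.0911/0.00203 = 1.335e+04.
ε/D_h = 5.1e-05/0.0911 = 0.00056; Haaland gives 1/√f = -1.8 log₁₀[5.75e-05+0.000517] = 5.834, so f = 0.02938.
ΔP = f(L/D_h)(ρV²/2) = 0.02938·26/0.0911·56.53 = 474.1 Pa.
ΔP = 0.474 kPa.

ΔP ≈ 0.474 kPa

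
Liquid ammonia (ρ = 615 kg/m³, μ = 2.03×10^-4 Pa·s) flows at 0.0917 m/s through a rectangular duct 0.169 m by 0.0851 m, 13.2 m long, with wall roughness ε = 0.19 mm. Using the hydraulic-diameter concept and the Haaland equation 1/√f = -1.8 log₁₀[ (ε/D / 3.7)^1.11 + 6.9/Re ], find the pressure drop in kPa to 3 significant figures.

Hydraulic diameter D_h = 4A/P = 4·(0.169·0.0851)/(2·(0.169+0.0851)) = 0.05753/0.5082 = 0.1132 m.
Re = ρVD_h/μ = 615·0.0917·0.1132/0.000203 = 3.145e+04.
ε/D_h = 0.00019/0.1132 = 0.00168; Haaland gives 1/√f = -1.8 log₁₀[0.000195+0.000219] = 6.09, so f = 0.02697.
ΔP = f(L/D_h)(ρV²/2) = 0.02697·13.2/0.1132·2.586 = 8.131 Pa.
ΔP = 0.00813 kPa.

ΔP ≈ 0.00813 kPa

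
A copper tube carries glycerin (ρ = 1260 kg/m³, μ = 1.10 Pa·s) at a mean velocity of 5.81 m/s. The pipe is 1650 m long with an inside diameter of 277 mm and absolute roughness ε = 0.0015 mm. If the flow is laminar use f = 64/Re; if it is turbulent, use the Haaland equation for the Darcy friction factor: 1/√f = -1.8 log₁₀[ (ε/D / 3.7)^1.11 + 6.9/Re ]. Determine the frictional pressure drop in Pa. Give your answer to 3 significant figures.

Reynolds number Re = ρVD/μ = 1260 · 5.81 · 0.277 / 1.1 = 1843.
Re < 2300 → laminar flow, so f = 64/Re = 64/1843 = 0.03472 (the turbulent correlation is not needed).
Darcy-Weisbach: ΔP = f(L/D)(ρV²/2) = 0.03472·(1650/0.277)·(1260·5.81²/2) = 0.03472·5957·2.127e+04 = 4.398e+06 Pa.

ΔP ≈ 4.40×10^6 Pa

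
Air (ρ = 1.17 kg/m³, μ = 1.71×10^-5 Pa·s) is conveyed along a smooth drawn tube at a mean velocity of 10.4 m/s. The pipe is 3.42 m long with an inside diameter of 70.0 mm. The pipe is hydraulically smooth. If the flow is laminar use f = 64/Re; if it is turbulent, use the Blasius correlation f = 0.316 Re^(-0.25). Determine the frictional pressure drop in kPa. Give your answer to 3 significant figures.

Reynolds number Re = ρVD/μ = 1.17 · 10.4 · 0.07 / 1.71e-05 = 4.981e+04.
Re > 4000 → turbulent. Smooth-pipe (Blasius): f = 0.316 Re^(-0.25) = 0.316/(4.981e+04)^0.25 = 0.02115.
Darcy-Weisbach: ΔP = f(L/D)(ρV²/2) = 0.02115·(3.42/0.07)·(1.17·10.4²/2) = 0.02115·48.86·63.27 = 65.39 Pa.
ΔP = 65.39 Pa = 0.0654 kPa.

ΔP ≈ 0.0654 kPa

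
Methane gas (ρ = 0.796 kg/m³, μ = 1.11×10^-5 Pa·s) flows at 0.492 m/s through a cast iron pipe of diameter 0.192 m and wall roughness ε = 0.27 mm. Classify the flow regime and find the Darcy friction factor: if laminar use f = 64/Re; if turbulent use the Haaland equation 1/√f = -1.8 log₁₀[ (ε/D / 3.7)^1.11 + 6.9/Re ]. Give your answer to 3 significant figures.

f ≈ 0.0360

Re = ρVD/μ = 0.796·0.492·0.192/1.11e-05 = 6774.
Re > 4000 → turbulent. ε/D = 0.00027/0.192 = 0.00141; Haaland: 1/√f = -1.8 log₁₀[0.00016 + 0.00102] = 5.272, so f = 0.03598.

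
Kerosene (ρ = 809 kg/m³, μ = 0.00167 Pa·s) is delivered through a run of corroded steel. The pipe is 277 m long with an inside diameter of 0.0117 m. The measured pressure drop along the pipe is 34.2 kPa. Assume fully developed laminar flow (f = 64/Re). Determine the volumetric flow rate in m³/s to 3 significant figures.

For laminar flow, f = 64/Re with Re = ρVD/μ, so Darcy-Weisbach reduces to ΔP = 32μLV/D². Solving for V: V = ΔP·D²/(32μL) = 3.42e+04·(0.0117)²/(32·0.00167·277) = 0.3163 m/s.
Check: Re = ρVD/μ = 809·0.3163·0.0117/0.00167 = 1793 < 2300, so the laminar assumption holds.
Q = V·A = 0.3163·(π/4·0.0117²) = 3.4e-05 m³/s = 3.40×10^-5 m³/s.

Q ≈ 3.40×10^-5 m³/s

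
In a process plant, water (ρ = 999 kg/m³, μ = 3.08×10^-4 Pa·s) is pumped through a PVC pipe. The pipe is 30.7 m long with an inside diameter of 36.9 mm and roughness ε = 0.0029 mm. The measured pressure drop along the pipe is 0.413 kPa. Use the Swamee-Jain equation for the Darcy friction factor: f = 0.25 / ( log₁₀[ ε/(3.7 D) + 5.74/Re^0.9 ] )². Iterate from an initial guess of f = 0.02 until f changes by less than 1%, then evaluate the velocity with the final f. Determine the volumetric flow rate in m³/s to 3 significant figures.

Rearranging Darcy-Weisbach: V = √(2·ΔP·D/(f·L·ρ)). With ε/D = 2.9e-06/0.0369 = 7.86e-05, iterate starting from f = 0.02:
  f = 0.02 → V = √(2·413·0.0369/(0.02·30.7·999)) = 0.2229 m/s; Re = ρVD/μ = 2.668e+04; f → 0.02427
  f = 0.02427 → V = 0.2024 m/s; Re = 2.422e+04; f → 0.02483
  f = 0.02483 → V = 0.2 m/s; Re = 2.394e+04; f → 0.0249
Converged (Δf/f < 1%). With the final f = 0.0249: V = √(2·413·0.0369/(0.0249·30.7·999)) = 0.1998 m/s.
Q = V·A = 0.1998·(π/4·0.0369²) = 0.0002136 m³/s = 2.14×10^-4 m³/s.

Q ≈ 2.14×10^-4 m³/s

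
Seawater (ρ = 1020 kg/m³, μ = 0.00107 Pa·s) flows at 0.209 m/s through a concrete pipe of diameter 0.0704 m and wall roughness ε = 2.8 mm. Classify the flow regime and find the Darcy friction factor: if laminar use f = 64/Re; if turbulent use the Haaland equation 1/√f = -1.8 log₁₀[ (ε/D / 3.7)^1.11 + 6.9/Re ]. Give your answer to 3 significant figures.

f ≈ 0.0665

Re = ρVD/μ = 1020·0.209·0.0704/0.00107 = 1.403e+04.
Re > 4000 → turbulent. ε/D = 0.0028/0.0704 = 0.0398; Haaland: 1/√f = -1.8 log₁₀[0.00653 + 0.000492] = 3.877, so f = 0.06655.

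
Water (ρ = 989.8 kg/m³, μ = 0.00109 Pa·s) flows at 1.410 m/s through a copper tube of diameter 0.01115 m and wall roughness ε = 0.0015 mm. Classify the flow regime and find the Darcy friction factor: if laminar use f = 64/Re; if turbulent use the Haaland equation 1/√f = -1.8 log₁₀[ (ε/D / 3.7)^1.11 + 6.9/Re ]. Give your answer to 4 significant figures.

f ≈ 0.02825

Re = ρVD/μ = 989.8·1.41·0.01115/0.00109 = 1.428e+04.
Re > 4000 → turbulent. ε/D = 1.5e-06/0.01115 = 0.000135; Haaland: 1/√f = -1.8 log₁₀[1.18e-05 + 0.000483] = 5.95, so f = 0.02825.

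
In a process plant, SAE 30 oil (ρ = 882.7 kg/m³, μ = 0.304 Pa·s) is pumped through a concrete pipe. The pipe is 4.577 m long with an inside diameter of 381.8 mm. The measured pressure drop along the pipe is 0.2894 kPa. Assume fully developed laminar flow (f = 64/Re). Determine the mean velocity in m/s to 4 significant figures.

V ≈ 0.9475 m/s

For laminar flow, f = 64/Re with Re = ρVD/μ, so Darcy-Weisbach reduces to ΔP = 32μLV/D². Solving for V: V = ΔP·D²/(32μL) = 289.4·(0.3818)²/(32·0.304·4.577) = 0.9475 m/s.
Check: Re = ρVD/μ = 882.7·0.9475·0.3818/0.304 = 1050 < 2300, so the laminar assumption holds.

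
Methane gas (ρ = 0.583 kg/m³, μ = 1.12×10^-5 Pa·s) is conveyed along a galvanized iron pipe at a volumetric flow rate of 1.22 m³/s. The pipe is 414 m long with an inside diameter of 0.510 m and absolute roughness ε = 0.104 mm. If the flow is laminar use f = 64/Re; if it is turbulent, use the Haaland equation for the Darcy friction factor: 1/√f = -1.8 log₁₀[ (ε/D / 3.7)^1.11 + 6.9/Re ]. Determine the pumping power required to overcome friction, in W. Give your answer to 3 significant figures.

Cross-sectional area A = πD²/4 = π(0.51)²/4 = 0.2043 m²; mean velocity V = Q/A = 1.22/0.2043 = 5.972 m/s.
Reynolds number Re = ρVD/μ = 0.583 · 5.972 · 0.51 / 1.12e-05 = 1.585e+05.
Re > 4000 → turbulent. Relative roughness ε/D = 0.000104/0.51 = 0.000204. Haaland: 1/√f = -1.8 log₁₀[(0.000204/3.7)^1.11 + 6.9/1.585e+05] = -1.8 log₁₀[1.87e-05 + 4.35e-05] = 7.57, so f = 0.01745.
Darcy-Weisbach: ΔP = f(L/D)(ρV²/2) = 0.01745·(414/0.51)·(0.583·5.972²/2) = 0.01745·811.8·10.4 = 147.3 Pa.
Pumping power P = QΔP = 1.22·147.3 = 179.7 W = 180 W.

P ≈ 180 W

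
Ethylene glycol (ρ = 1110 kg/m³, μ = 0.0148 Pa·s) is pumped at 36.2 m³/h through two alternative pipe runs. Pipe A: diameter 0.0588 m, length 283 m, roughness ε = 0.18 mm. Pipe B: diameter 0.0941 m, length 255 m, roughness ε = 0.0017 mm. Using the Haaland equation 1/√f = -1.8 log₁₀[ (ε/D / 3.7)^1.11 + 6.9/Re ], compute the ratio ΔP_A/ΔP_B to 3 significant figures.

ΔP_A/ΔP_B ≈ 12.2

Pipe A: V = Q/A = 0.01006/0.002715 = 3.703 m/s; Re = 1.633e+04; ε/D = 0.00306; Haaland → f = 0.0322; ΔP_A = f(L/D)(ρV²/2) = 1.179e+06 Pa.
Pipe B: V = Q/A = 0.01006/0.006955 = 1.446 m/s; Re = 1.02e+04; ε/D = 1.81e-05; Haaland → f = 0.03073; ΔP_B = f(L/D)(ρV²/2) = 9.663e+04 Pa.
ΔP_A/ΔP_B = 1.179e+06/9.663e+04 = 12.2.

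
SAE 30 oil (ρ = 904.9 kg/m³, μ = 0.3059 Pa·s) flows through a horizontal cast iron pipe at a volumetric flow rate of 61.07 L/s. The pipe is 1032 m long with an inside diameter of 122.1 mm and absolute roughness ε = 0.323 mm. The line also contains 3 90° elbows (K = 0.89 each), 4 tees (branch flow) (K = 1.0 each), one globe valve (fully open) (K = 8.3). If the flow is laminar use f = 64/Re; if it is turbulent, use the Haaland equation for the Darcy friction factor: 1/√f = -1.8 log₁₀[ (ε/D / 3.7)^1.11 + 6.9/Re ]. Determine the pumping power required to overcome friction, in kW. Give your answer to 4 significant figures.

Q = 61.07 L/s = 61.07/1000 = 0.06107 m³/s.
Cross-sectional area A = πD²/4 = π(0.1221)²/4 = 0.01171 m²; mean velocity V = Q/A = 0.06107/0.01171 = 5.216 m/s.
Reynolds number Re = ρVD/μ = 904.9 · 5.216 · 0.1221 / 0.306 = 1884.
Re < 2300 → laminar flow, so f = 64/Re = 64/1884 = 0.03397 (the turbulent correlation is not needed).
Total minor-loss coefficient ΣK = 3·0.89 + 4·1 + 1·8.3 = 15.
ΔP = [f·L/D + ΣK]·(ρV²/2) = [0.03397·1032/0.1221 + 15]·(904.9·5.216²/2) = [287.1 + 15]·1.231e+04 = 3.718e+06 Pa.
Pumping power P = QΔP = 0.06107·3.718e+06 = 227080 W = 227.1 kW.

P ≈ 227.1 kW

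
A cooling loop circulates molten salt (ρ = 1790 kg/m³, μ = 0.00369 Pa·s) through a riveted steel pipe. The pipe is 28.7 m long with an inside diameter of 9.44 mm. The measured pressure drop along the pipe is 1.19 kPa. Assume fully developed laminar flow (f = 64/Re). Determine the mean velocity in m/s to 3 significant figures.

V ≈ 0.0313 m/s

For laminar flow, f = 64/Re with Re = ρVD/μ, so Darcy-Weisbach reduces to ΔP = 32μLV/D². Solving for V: V = ΔP·D²/(32μL) = 1190·(0.00944)²/(32·0.00369·28.7) = 0.03129 m/s.
Check: Re = ρVD/μ = 1790·0.03129·0.00944/0.00369 = 143.3 < 2300, so the laminar assumption holds.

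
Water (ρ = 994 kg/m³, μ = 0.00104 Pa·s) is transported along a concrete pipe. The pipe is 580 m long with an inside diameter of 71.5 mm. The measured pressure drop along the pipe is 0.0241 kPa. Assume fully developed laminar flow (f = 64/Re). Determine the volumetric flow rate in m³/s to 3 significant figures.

For laminar flow, f = 64/Re with Re = ρVD/μ, so Darcy-Weisbach reduces to ΔP = 32μLV/D². Solving for V: V = ΔP·D²/(32μL) = 24.1·(0.0715)²/(32·0.00104·580) = 0.006383 m/s.
Check: Re = ρVD/μ = 994·0.006383·0.0715/0.00104 = 436.2 < 2300, so the laminar assumption holds.
Q = V·A = 0.006383·(π/4·0.0715²) = 2.563e-05 m³/s = 2.56×10^-5 m³/s.

Q ≈ 2.56×10^-5 m³/s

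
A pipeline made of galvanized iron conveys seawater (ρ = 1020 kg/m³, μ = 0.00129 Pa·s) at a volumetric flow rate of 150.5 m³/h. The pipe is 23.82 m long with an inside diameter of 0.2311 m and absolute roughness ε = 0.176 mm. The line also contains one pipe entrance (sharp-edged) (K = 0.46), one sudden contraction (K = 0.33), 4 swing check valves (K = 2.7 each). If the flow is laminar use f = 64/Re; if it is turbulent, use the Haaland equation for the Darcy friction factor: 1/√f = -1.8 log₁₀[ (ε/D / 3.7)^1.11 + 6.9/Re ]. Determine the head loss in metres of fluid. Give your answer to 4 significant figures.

h_f ≈ 0.6913 m

Q = 150.5 m³/h = 150.5/3600 = 0.04181 m³/s.
Cross-sectional area A = πD²/4 = π(0.2311)²/4 = 0.04195 m²; mean velocity V = Q/A = 0.04181/0.04195 = 0.9967 m/s.
Reynolds number Re = ρVD/μ = 1020 · 0.9967 · 0.2311 / 0.00129 = 1.821e+05.
Re > 4000 → turbulent. Relative roughness ε/D = 0.000176/0.2311 = 0.000762. Haaland: 1/√f = -1.8 log₁₀[(0.000762/3.7)^1.11 + 6.9/1.821e+05] = -1.8 log₁₀[8.09e-05 + 3.79e-05] = 7.065, so f = 0.02003.
Total minor-loss coefficient ΣK = 1·0.46 + 1·0.33 + 4·2.7 = 11.6.
ΔP = [f·L/D + ΣK]·(ρV²/2) = [0.02003·23.82/0.2311 + 11.6]·(1020·0.9967²/2) = [2.065 + 11.6]·506.6 = 6917 Pa.
Head loss h_f = ΔP/(ρg) = 6917/(1020·9.81) = 0.6913 m.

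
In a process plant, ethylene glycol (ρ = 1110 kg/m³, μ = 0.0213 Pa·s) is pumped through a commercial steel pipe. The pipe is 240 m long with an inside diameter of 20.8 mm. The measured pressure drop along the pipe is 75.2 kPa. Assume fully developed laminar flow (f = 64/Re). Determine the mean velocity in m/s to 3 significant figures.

V ≈ 0.199 m/s

For laminar flow, f = 64/Re with Re = ρVD/μ, so Darcy-Weisbach reduces to ΔP = 32μLV/D². Solving for V: V = ΔP·D²/(32μL) = 7.52e+04·(0.0208)²/(32·0.0213·240) = 0.1989 m/s.
Check: Re = ρVD/μ = 1110·0.1989·0.0208/0.0213 = 215.6 < 2300, so the laminar assumption holds.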